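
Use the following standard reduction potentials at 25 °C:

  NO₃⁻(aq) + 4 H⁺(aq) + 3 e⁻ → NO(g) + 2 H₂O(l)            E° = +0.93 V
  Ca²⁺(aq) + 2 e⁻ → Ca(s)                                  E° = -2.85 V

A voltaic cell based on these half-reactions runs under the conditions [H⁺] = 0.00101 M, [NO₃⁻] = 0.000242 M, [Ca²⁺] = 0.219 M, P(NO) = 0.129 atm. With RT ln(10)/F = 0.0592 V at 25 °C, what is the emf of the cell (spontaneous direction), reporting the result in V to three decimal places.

NO₃⁻/NO is the cathode (higher E°), Ca²⁺/Ca the anode: E°cell = +0.93 − (-2.85) = +3.78 V, n = 6.
Overall: 2 NO₃⁻(aq) + 8 H⁺(aq) + 3 Ca(s) → 2 NO(g) + 4 H₂O(l) + 3 Ca²⁺(aq)
Q = P(NO)^2·[Ca²⁺]^3 / ([NO₃⁻]^2·[H⁺]^8); log Q = 27.440.
E = E° − (0.0592/n) log Q = +3.78 − (0.0592/6)(27.440) = +3.509 V.

+3.509 V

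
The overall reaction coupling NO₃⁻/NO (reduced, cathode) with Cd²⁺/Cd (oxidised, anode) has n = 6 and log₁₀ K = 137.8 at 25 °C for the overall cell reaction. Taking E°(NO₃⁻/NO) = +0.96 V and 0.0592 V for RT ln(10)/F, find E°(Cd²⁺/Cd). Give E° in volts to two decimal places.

-0.40 V

E°cell = (0.0592/n)·log K = (0.0592/6)(137.8) = +1.360 V.
Since NO₃⁻/NO is the cathode and Cd²⁺/Cd the anode, E°cell = E°(NO₃⁻/NO) − E°(Cd²⁺/Cd).
So E°(Cd²⁺/Cd) = E°(NO₃⁻/NO) − E°cell = (+0.96) − (+1.360) = -0.40 V.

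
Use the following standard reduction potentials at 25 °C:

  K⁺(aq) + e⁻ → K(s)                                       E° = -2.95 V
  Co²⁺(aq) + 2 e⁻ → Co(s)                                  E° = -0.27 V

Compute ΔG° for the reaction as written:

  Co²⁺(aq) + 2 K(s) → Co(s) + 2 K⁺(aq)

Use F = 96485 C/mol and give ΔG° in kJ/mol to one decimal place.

-517.2 kJ/mol

As written, Co²⁺/Co is reduced (cathode) and K⁺/K is oxidised (anode), so E°cell = (-0.27) − (-2.95) = +2.68 V.
Balancing electrons gives n = 2.
ΔG° = −nFE° = −(2)(96485)(+2.68) = -517,160 J = -517.2 kJ/mol.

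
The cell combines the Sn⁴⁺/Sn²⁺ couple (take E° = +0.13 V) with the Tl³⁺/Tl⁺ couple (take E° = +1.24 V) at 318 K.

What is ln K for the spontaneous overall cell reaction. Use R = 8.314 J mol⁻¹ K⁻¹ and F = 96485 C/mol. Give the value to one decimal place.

Cathode: Tl³⁺/Tl⁺; anode: Sn⁴⁺/Sn²⁺. E°cell = (+1.24) − (+0.13) = +1.11 V, with n = 2.
ΔG° = −nFE° = −RT ln K, so ln K = nFE°/(RT) = (2)(96485)(+1.11) / ((8.314)(318)) = 81.017.

81.0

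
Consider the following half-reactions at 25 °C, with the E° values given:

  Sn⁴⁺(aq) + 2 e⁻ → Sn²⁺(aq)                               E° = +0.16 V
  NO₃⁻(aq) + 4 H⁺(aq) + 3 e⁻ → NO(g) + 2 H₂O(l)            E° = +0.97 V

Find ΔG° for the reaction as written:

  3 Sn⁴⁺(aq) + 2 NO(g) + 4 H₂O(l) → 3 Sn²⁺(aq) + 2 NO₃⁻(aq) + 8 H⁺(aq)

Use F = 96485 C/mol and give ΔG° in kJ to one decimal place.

As written, Sn⁴⁺/Sn²⁺ is reduced (cathode) and NO₃⁻/NO is oxidised (anode), so E°cell = (+0.16) − (+0.97) = -0.81 V.
Balancing electrons gives n = 6.
ΔG° = −nFE° = −(6)(96485)(-0.81) = 468,917 J = +468.9 kJ.

+468.9 kJ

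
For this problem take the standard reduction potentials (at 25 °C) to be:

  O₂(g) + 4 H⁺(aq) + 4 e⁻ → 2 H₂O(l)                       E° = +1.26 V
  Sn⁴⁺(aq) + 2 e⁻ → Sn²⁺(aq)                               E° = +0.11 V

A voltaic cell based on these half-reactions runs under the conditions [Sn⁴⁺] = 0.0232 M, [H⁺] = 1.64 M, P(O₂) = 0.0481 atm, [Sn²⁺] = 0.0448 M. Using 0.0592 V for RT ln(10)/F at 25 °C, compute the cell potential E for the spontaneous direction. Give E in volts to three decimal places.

O₂/H₂O is the cathode (higher E°), Sn⁴⁺/Sn²⁺ the anode: E°cell = +1.26 − (+0.11) = +1.15 V, n = 4.
Overall: O₂(g) + 4 H⁺(aq) + 2 Sn²⁺(aq) → 2 H₂O(l) + 2 Sn⁴⁺(aq)
Q = [Sn⁴⁺]^2 / (P(O₂)·[H⁺]^4·[Sn²⁺]^2); log Q = -0.113.
E = E° − (0.0592/n) log Q = +1.15 − (0.0592/4)(-0.113) = +1.152 V.

+1.152 V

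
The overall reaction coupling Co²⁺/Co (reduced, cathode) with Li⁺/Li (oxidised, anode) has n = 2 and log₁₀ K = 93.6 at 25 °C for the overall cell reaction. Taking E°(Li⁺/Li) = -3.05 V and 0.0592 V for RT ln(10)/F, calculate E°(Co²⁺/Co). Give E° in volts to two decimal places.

E°cell = (0.0592/n)·log K = (0.0592/2)(93.6) = +2.771 V.
Since Co²⁺/Co is the cathode and Li⁺/Li the anode, E°cell = E°(Co²⁺/Co) − E°(Li⁺/Li).
So E°(Co²⁺/Co) = E°cell + E°(Li⁺/Li) = +2.771 + (-3.05) = -0.28 V.

-0.28 V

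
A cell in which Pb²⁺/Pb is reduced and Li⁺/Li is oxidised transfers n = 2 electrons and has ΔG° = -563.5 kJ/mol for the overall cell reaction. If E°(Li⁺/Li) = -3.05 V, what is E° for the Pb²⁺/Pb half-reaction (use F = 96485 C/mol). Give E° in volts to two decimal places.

E°cell = −ΔG°/(nF) = −(-563.5×10³)/((2)(96485)) = +2.920 V.
Since Pb²⁺/Pb is the cathode and Li⁺/Li the anode, E°cell = E°(Pb²⁺/Pb) − E°(Li⁺/Li).
So E°(Pb²⁺/Pb) = E°cell + E°(Li⁺/Li) = +2.920 + (-3.05) = -0.13 V.

-0.13 V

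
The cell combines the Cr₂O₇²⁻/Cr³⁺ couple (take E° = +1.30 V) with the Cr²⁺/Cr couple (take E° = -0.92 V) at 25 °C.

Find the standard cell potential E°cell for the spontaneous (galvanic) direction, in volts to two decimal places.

+2.22 V

The Cr₂O₇²⁻/Cr³⁺ couple has the higher reduction potential, so it is the cathode; Cr²⁺/Cr is oxidised at the anode.
E°cell = E°(cathode) − E°(anode) = (+1.30) − (-0.92) = +2.22 V.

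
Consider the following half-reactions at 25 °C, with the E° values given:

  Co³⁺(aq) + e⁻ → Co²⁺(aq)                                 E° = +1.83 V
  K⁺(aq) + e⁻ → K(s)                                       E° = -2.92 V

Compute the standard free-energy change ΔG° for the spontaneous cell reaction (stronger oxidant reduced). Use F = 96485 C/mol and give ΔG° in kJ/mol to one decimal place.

Co³⁺/Co²⁺ (E° = +1.83 V) is the cathode; K⁺/K (E° = -2.92 V) is the anode, so E°cell = +4.75 V.
Balancing electrons gives n = 1 (lcm of 1 and 1).
ΔG° = −nFE° = −(1)(96485)(+4.75) = -458,304 J = -458.3 kJ/mol.

-458.3 kJ/mol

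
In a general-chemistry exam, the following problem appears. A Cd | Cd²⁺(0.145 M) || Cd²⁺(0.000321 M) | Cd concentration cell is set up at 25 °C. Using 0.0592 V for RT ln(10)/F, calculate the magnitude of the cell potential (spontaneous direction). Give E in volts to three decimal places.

For a concentration cell E°cell = 0. The 0.145 M side is the cathode (reduction is favoured where [Cd²⁺] is higher).
With n = 2, E = −(0.0592/2) log([Cd²⁺]ₐₙ/[Cd²⁺]꜀ₐₜ) = −(0.0592/2) log(0.000321/0.145) = −(0.0592/2)(-2.655) = +0.079 V.

+0.079 V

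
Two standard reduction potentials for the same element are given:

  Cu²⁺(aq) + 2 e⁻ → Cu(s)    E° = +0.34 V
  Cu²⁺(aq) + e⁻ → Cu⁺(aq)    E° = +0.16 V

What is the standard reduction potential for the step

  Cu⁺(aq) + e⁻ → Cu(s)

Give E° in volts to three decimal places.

+0.520 V

Sequential free energies add, so n₃E°₃ = n₁E°₁ + n₂E°₂.
With n₃ = 2, and the known step contributing 1×(+0.16) V, the unknown satisfies 1·E° = 2×(+0.34) − 1×(+0.16) = +0.520.
E° = +0.520 / 1 = +0.520 V.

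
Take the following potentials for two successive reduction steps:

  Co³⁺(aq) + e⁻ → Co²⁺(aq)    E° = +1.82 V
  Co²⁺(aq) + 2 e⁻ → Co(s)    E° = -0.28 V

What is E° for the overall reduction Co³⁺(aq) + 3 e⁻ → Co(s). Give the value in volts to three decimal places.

Adding the free-energy changes (−nFE°) of the two steps gives −n₃FE°₃ = −n₁FE°₁ − n₂FE°₂.
E°₃ = (1×+1.82 + 2×-0.28) / 3 = (+1.260) / 3 = +0.420 V.

+0.420 V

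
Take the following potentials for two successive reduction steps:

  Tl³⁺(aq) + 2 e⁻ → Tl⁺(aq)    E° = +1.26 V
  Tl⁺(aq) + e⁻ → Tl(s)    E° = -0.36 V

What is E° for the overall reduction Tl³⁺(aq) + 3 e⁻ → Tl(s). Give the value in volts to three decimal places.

+0.720 V

Standard free energies of sequential steps add: ΔG°₃ = ΔG°₁ + ΔG°₂, so n₃E°₃ = n₁E°₁ + n₂E°₂.
E°₃ = (2×+1.26 + 1×-0.36) / 3 = (+2.160) / 3 = +0.720 V.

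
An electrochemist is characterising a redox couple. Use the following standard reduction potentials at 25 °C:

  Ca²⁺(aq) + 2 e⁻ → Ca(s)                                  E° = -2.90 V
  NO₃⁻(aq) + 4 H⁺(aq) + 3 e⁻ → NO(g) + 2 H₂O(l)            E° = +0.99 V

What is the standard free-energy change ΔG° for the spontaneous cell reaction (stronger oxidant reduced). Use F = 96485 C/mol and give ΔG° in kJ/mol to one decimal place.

-2252.0 kJ/mol

NO₃⁻/NO (E° = +0.99 V) is the cathode; Ca²⁺/Ca (E° = -2.90 V) is the anode, so E°cell = +3.89 V.
Balancing electrons gives n = 6 (lcm of 3 and 2).
ΔG° = −nFE° = −(6)(96485)(+3.89) = -2,251,960 J = -2252.0 kJ/mol.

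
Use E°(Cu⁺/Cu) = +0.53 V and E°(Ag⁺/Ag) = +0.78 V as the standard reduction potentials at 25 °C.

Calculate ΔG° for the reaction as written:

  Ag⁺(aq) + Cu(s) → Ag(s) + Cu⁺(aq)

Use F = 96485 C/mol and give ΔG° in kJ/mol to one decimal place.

As written, Ag⁺/Ag is reduced (cathode) and Cu⁺/Cu is oxidised (anode), so E°cell = (+0.78) − (+0.53) = +0.25 V.
Balancing electrons gives n = 1.
ΔG° = −nFE° = −(1)(96485)(+0.25) = -24,121 J = -24.1 kJ/mol.

-24.1 kJ/mol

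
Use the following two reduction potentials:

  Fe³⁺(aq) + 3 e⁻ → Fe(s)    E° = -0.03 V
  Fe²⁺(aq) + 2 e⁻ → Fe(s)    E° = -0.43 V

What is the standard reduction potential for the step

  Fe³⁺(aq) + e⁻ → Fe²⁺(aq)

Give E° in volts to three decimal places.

+0.770 V

Sequential free energies add, so n₃E°₃ = n₁E°₁ + n₂E°₂.
With n₃ = 3, and the known step contributing 2×(-0.43) V, the unknown satisfies 1·E° = 3×(-0.03) − 2×(-0.43) = +0.770.
E° = +0.770 / 1 = +0.770 V.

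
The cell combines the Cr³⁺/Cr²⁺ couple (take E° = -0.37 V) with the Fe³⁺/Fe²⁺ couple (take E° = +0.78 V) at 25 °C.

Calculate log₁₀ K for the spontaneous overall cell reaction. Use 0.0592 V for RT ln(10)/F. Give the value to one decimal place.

19.4

Cathode: Fe³⁺/Fe²⁺; anode: Cr³⁺/Cr²⁺. E°cell = +1.15 V, n = 1.
log K = nE°cell / 0.0592 = (1)(+1.15) / 0.0592 = 19.4.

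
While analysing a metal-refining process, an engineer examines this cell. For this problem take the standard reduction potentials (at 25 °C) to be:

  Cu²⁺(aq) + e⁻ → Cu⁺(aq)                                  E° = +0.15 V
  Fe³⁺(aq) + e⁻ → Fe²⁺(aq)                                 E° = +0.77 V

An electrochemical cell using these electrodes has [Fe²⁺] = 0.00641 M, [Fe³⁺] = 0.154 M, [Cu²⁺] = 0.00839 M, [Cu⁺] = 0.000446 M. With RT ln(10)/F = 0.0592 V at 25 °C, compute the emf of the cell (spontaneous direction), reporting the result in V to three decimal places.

Fe³⁺/Fe²⁺ is the cathode (higher E°), Cu²⁺/Cu⁺ the anode: E°cell = +0.77 − (+0.15) = +0.62 V, n = 1.
Overall: Fe³⁺(aq) + Cu⁺(aq) → Fe²⁺(aq) + Cu²⁺(aq)
Q = [Fe²⁺]·[Cu²⁺] / ([Fe³⁺]·[Cu⁺]); log Q = -0.106.
E = E° − (0.0592/n) log Q = +0.62 − (0.0592/1)(-0.106) = +0.626 V.

+0.626 V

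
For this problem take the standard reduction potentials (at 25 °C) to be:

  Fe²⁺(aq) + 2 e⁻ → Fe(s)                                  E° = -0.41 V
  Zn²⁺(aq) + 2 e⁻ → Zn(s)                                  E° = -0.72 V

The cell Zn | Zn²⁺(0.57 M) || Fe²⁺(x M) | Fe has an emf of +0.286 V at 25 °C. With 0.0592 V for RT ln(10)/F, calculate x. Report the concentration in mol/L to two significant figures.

0.088 M

Fe²⁺/Fe is the cathode, Zn²⁺/Zn the anode: E°cell = +0.31 V, n = 2.
Overall reaction: Fe²⁺(aq) + Zn(s) → Fe(s) + Zn²⁺(aq); Q = [Zn²⁺]^1/[Fe²⁺]^1.
From E = E° − (0.0592/n) log Q: log Q = (E° − E)·n/0.0592 = (+0.31 − (+0.286))·2/0.0592 = 0.8108.
So 1·log[Fe²⁺] = 1·log(0.57) − log Q = -0.2441 − (0.8108) = -1.0549; [Fe²⁺] = 10^(-1.0549) ≈ 0.088 M.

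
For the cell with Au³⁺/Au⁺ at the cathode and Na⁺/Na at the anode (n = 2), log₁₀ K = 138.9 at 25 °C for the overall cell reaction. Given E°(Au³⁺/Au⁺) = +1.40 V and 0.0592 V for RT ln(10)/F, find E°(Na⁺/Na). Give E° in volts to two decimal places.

E°cell = (0.0592/n)·log K = (0.0592/2)(138.9) = +4.111 V.
Since Au³⁺/Au⁺ is the cathode and Na⁺/Na the anode, E°cell = E°(Au³⁺/Au⁺) − E°(Na⁺/Na).
So E°(Na⁺/Na) = E°(Au³⁺/Au⁺) − E°cell = (+1.40) − (+4.111) = -2.71 V.

-2.71 V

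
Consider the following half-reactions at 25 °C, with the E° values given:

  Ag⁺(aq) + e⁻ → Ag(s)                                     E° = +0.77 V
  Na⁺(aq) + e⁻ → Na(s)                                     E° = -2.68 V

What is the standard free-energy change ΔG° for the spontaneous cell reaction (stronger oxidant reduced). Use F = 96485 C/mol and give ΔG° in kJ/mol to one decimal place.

Ag⁺/Ag (E° = +0.77 V) is the cathode; Na⁺/Na (E° = -2.68 V) is the anode, so E°cell = +3.45 V.
Balancing electrons gives n = 1 (lcm of 1 and 1).
ΔG° = −nFE° = −(1)(96485)(+3.45) = -332,873 J = -332.9 kJ/mol.

-332.9 kJ/mol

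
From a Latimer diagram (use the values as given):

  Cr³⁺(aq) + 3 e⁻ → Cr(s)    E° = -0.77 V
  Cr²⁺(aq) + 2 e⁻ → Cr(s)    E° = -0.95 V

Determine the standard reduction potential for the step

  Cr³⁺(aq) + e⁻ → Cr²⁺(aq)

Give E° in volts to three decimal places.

-0.410 V

Sequential free energies add, so n₃E°₃ = n₁E°₁ + n₂E°₂.
With n₃ = 3, and the known step contributing 2×(-0.95) V, the unknown satisfies 1·E° = 3×(-0.77) − 2×(-0.95) = -0.410.
E° = -0.410 / 1 = -0.410 V.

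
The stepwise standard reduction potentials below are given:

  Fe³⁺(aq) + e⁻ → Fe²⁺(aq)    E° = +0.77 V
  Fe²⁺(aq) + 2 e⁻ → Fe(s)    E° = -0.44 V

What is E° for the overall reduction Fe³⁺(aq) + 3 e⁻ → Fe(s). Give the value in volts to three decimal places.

-0.037 V

Since ΔG° = −nFE° is additive over sequential reductions, n₃E°₃ = n₁E°₁ + n₂E°₂.
E°₃ = (1×+0.77 + 2×-0.44) / 3 = (-0.110) / 3 = -0.037 V.
E° values themselves are not directly additive — weighting by electron count is essential.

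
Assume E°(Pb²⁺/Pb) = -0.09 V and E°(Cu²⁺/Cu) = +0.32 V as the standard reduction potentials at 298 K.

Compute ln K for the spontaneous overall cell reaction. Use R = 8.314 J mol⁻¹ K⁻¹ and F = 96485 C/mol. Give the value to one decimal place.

31.9

Cathode: Cu²⁺/Cu; anode: Pb²⁺/Pb. E°cell = (+0.32) − (-0.09) = +0.41 V, with n = 2.
ΔG° = −nFE° = −RT ln K, so ln K = nFE°/(RT) = (2)(96485)(+0.41) / ((8.314)(298)) = 31.934.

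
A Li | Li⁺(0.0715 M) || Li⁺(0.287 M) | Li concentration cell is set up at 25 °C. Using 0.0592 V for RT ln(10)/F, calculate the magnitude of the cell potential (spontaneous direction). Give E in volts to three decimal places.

For a concentration cell E°cell = 0. The 0.287 M side is the cathode (reduction is favoured where [Li⁺] is higher).
With n = 1, E = −(0.0592/1) log([Li⁺]ₐₙ/[Li⁺]꜀ₐₜ) = −(0.0592/1) log(0.0715/0.287) = −(0.0592/1)(-0.604) = +0.036 V.

+0.036 V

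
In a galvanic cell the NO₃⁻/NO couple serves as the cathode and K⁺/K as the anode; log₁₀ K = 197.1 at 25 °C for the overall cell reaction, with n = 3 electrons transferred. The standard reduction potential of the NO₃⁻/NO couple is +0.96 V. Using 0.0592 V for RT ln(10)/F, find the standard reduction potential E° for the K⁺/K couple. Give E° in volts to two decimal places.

-2.93 V

E°cell = (0.0592/n)·log K = (0.0592/3)(197.1) = +3.889 V.
Since NO₃⁻/NO is the cathode and K⁺/K the anode, E°cell = E°(NO₃⁻/NO) − E°(K⁺/K).
So E°(K⁺/K) = E°(NO₃⁻/NO) − E°cell = (+0.96) − (+3.889) = -2.93 V.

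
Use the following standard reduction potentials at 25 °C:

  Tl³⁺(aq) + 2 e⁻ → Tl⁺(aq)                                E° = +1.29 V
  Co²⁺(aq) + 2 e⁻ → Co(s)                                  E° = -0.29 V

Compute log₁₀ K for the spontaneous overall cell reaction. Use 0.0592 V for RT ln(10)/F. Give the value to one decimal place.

53.4

Cathode: Tl³⁺/Tl⁺; anode: Co²⁺/Co. E°cell = +1.58 V, n = 2.
log K = nE°cell / 0.0592 = (2)(+1.58) / 0.0592 = 53.4.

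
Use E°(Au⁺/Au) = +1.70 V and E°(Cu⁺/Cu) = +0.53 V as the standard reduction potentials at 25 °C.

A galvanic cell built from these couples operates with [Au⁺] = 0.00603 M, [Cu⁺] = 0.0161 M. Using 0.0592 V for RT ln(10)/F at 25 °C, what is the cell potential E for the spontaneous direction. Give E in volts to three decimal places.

Au⁺/Au is the cathode (higher E°), Cu⁺/Cu the anode: E°cell = +1.70 − (+0.53) = +1.17 V, n = 1.
Overall: Au⁺(aq) + Cu(s) → Au(s) + Cu⁺(aq)
Q = [Cu⁺] / ([Au⁺]); log Q = 0.427.
E = E° − (0.0592/n) log Q = +1.17 − (0.0592/1)(0.427) = +1.145 V.

+1.145 V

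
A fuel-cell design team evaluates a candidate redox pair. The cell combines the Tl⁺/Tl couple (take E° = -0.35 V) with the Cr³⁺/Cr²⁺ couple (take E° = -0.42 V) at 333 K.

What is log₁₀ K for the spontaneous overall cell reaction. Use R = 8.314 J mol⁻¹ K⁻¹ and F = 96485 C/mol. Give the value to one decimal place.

Cathode: Tl⁺/Tl; anode: Cr³⁺/Cr²⁺. E°cell = (-0.35) − (-0.42) = +0.07 V, with n = 1.
ΔG° = −nFE° = −RT ln K, so ln K = nFE°/(RT) = (1)(96485)(+0.07) / ((8.314)(333)) = 2.440.
log₁₀ K = 2.440 / ln 10 = 1.1.

1.1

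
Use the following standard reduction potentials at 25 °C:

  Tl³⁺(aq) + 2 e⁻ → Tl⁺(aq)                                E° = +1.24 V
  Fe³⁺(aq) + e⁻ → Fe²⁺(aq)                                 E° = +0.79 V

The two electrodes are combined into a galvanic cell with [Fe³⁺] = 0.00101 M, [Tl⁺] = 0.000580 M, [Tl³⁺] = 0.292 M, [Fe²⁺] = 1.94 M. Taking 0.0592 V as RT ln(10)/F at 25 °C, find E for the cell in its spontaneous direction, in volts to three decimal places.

Tl³⁺/Tl⁺ is the cathode (higher E°), Fe³⁺/Fe²⁺ the anode: E°cell = +1.24 − (+0.79) = +0.45 V, n = 2.
Overall: Tl³⁺(aq) + 2 Fe²⁺(aq) → Tl⁺(aq) + 2 Fe³⁺(aq)
Q = [Tl⁺]·[Fe³⁺]^2 / ([Tl³⁺]·[Fe²⁺]^2); log Q = -9.269.
E = E° − (0.0592/n) log Q = +0.45 − (0.0592/2)(-9.269) = +0.724 V.

+0.724 V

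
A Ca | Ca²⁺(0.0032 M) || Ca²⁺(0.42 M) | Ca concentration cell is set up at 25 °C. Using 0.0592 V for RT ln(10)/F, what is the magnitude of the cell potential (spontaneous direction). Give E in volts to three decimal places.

+0.063 V

For a concentration cell E°cell = 0. The 0.42 M side is the cathode (reduction is favoured where [Ca²⁺] is higher).
With n = 2, E = −(0.0592/2) log([Ca²⁺]ₐₙ/[Ca²⁺]꜀ₐₜ) = −(0.0592/2) log(0.0032/0.42) = −(0.0592/2)(-2.118) = +0.063 V.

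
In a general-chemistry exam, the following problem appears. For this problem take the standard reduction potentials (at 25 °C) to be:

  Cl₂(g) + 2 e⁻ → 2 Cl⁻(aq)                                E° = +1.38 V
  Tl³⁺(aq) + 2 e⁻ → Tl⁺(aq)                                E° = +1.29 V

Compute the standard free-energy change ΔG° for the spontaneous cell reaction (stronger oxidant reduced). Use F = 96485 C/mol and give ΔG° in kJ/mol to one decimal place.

-17.4 kJ/mol

Cl₂/Cl⁻ (E° = +1.38 V) is the cathode; Tl³⁺/Tl⁺ (E° = +1.29 V) is the anode, so E°cell = +0.09 V.
Balancing electrons gives n = 2 (lcm of 2 and 2).
ΔG° = −nFE° = −(2)(96485)(+0.09) = -17,367 J = -17.4 kJ/mol.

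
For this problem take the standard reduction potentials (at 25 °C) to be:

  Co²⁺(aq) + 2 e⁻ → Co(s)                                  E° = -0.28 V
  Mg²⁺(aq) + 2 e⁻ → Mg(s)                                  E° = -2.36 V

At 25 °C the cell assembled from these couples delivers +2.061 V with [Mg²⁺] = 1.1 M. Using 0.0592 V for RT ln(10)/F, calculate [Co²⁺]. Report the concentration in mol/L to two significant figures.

0.25 M

Co²⁺/Co is the cathode, Mg²⁺/Mg the anode: E°cell = +2.08 V, n = 2.
Overall reaction: Co²⁺(aq) + Mg(s) → Co(s) + Mg²⁺(aq); Q = [Mg²⁺]^1/[Co²⁺]^1.
From E = E° − (0.0592/n) log Q: log Q = (E° − E)·n/0.0592 = (+2.08 − (+2.061))·2/0.0592 = 0.6419.
So 1·log[Co²⁺] = 1·log(1.1) − log Q = 0.0414 − (0.6419) = -0.6005; [Co²⁺] = 10^(-0.6005) ≈ 0.25 M.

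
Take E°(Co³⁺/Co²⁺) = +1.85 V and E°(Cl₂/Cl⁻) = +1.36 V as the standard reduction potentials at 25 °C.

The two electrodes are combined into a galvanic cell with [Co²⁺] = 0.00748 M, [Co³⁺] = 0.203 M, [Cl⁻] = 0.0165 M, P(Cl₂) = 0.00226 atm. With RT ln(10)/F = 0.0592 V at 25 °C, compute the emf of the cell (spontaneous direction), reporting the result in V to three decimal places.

Co³⁺/Co²⁺ is the cathode (higher E°), Cl₂/Cl⁻ the anode: E°cell = +1.85 − (+1.36) = +0.49 V, n = 2.
Overall: 2 Co³⁺(aq) + 2 Cl⁻(aq) → 2 Co²⁺(aq) + Cl₂(g)
Q = [Co²⁺]^2·P(Cl₂) / ([Co³⁺]^2·[Cl⁻]^2); log Q = -1.948.
E = E° − (0.0592/n) log Q = +0.49 − (0.0592/2)(-1.948) = +0.548 V.

+0.548 V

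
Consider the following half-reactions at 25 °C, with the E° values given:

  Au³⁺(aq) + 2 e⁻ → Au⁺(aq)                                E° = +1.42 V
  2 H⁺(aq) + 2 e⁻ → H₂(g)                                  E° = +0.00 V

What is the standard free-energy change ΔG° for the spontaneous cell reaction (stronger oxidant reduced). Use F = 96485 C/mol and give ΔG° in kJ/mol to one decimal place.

-274.0 kJ/mol

Au³⁺/Au⁺ (E° = +1.42 V) is the cathode; H⁺/H₂ (E° = +0.00 V) is the anode, so E°cell = +1.42 V.
Balancing electrons gives n = 2 (lcm of 2 and 2).
ΔG° = −nFE° = −(2)(96485)(+1.42) = -274,017 J = -274.0 kJ/mol.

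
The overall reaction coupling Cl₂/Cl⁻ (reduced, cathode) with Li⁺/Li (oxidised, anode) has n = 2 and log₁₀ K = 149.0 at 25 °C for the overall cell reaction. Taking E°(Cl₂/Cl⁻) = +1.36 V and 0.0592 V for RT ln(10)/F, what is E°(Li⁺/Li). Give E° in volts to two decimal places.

E°cell = (0.0592/n)·log K = (0.0592/2)(149.0) = +4.410 V.
Since Cl₂/Cl⁻ is the cathode and Li⁺/Li the anode, E°cell = E°(Cl₂/Cl⁻) − E°(Li⁺/Li).
So E°(Li⁺/Li) = E°(Cl₂/Cl⁻) − E°cell = (+1.36) − (+4.410) = -3.05 V.

-3.05 V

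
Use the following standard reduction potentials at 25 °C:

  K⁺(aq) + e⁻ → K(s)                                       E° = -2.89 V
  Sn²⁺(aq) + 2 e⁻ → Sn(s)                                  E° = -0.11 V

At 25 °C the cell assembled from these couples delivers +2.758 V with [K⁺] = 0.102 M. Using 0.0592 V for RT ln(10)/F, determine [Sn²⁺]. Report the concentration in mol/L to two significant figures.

0.0019 M

Sn²⁺/Sn is the cathode, K⁺/K the anode: E°cell = +2.78 V, n = 2.
Overall reaction: Sn²⁺(aq) + 2 K(s) → Sn(s) + 2 K⁺(aq); Q = [K⁺]^2/[Sn²⁺]^1.
From E = E° − (0.0592/n) log Q: log Q = (E° − E)·n/0.0592 = (+2.78 − (+2.758))·2/0.0592 = 0.7432.
So 1·log[Sn²⁺] = 2·log(0.102) − log Q = -1.9828 − (0.7432) = -2.7260; [Sn²⁺] = 10^(-2.7260) ≈ 0.0019 M.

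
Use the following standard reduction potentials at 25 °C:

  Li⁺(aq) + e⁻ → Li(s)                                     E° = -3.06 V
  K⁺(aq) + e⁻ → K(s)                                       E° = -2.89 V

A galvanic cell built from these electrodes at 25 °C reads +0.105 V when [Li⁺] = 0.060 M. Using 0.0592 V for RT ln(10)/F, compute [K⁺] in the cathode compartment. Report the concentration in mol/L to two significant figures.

K⁺/K is the cathode, Li⁺/Li the anode: E°cell = +0.17 V, n = 1.
Overall reaction: K⁺(aq) + Li(s) → K(s) + Li⁺(aq); Q = [Li⁺]^1/[K⁺]^1.
From E = E° − (0.0592/n) log Q: log Q = (E° − E)·n/0.0592 = (+0.17 − (+0.105))·1/0.0592 = 1.0980.
So 1·log[K⁺] = 1·log(0.06) − log Q = -1.2218 − (1.0980) = -2.3198; [K⁺] = 10^(-2.3198) ≈ 0.0048 M.

0.0048 M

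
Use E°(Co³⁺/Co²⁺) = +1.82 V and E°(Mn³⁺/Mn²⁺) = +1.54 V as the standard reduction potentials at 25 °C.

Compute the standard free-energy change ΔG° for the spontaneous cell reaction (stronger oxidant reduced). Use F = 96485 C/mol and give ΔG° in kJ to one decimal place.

-27.0 kJ

Co³⁺/Co²⁺ (E° = +1.82 V) is the cathode; Mn³⁺/Mn²⁺ (E° = +1.54 V) is the anode, so E°cell = +0.28 V.
Balancing electrons gives n = 1 (lcm of 1 and 1).
ΔG° = −nFE° = −(1)(96485)(+0.28) = -27,016 J = -27.0 kJ.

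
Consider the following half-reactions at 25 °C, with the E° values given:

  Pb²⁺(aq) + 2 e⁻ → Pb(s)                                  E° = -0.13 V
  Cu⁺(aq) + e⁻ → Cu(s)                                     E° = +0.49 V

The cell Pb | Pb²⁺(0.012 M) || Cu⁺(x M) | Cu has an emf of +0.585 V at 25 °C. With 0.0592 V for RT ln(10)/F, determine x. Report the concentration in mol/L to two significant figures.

Cu⁺/Cu is the cathode, Pb²⁺/Pb the anode: E°cell = +0.62 V, n = 2.
Overall reaction: 2 Cu⁺(aq) + Pb(s) → 2 Cu(s) + Pb²⁺(aq); Q = [Pb²⁺]^1/[Cu⁺]^2.
From E = E° − (0.0592/n) log Q: log Q = (E° − E)·n/0.0592 = (+0.62 − (+0.585))·2/0.0592 = 1.1824.
So 2·log[Cu⁺] = 1·log(0.012) − log Q = -1.9208 − (1.1824) = -3.1032; log[Cu⁺] = -3.1032 / 2 = -1.5516; [Cu⁺] = 10^(-1.5516) ≈ 0.028 M.

0.028 M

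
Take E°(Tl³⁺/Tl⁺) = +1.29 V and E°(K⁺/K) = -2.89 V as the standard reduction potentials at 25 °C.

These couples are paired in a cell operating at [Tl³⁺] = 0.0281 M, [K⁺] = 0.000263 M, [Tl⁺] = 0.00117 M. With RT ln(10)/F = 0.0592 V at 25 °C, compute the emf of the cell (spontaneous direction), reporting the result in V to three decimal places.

Tl³⁺/Tl⁺ is the cathode (higher E°), K⁺/K the anode: E°cell = +1.29 − (-2.89) = +4.18 V, n = 2.
Overall: Tl³⁺(aq) + 2 K(s) → Tl⁺(aq) + 2 K⁺(aq)
Q = [Tl⁺]·[K⁺]^2 / ([Tl³⁺]); log Q = -8.541.
E = E° − (0.0592/n) log Q = +4.18 − (0.0592/2)(-8.541) = +4.433 V.

+4.433 V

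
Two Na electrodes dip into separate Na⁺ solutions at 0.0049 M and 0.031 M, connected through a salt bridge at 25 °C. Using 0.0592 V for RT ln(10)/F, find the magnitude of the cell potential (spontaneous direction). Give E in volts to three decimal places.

+0.047 V

For a concentration cell E°cell = 0. The 0.031 M side is the cathode (reduction is favoured where [Na⁺] is higher).
With n = 1, E = −(0.0592/1) log([Na⁺]ₐₙ/[Na⁺]꜀ₐₜ) = −(0.0592/1) log(0.0049/0.031) = −(0.0592/1)(-0.801) = +0.047 V.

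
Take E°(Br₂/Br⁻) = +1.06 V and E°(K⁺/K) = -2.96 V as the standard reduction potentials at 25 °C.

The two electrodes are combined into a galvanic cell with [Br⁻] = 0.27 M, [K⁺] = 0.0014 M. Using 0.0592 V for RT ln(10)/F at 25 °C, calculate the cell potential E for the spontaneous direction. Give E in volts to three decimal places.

+4.223 V

Br₂/Br⁻ is the cathode (higher E°), K⁺/K the anode: E°cell = +1.06 − (-2.96) = +4.02 V, n = 2.
Overall: Br₂(l) + 2 K(s) → 2 Br⁻(aq) + 2 K⁺(aq)
Q = [Br⁻]^2·[K⁺]^2; log Q = -6.845.
E = E° − (0.0592/n) log Q = +4.02 − (0.0592/2)(-6.845) = +4.223 V.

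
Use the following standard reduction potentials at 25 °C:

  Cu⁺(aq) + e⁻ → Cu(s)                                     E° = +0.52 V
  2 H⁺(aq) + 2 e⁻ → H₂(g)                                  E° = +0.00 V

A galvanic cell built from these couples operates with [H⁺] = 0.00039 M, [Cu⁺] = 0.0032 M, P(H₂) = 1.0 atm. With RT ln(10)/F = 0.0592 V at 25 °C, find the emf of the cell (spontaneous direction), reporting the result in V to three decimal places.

Cu⁺/Cu is the cathode (higher E°), H⁺/H₂ the anode: E°cell = +0.52 − (+0.00) = +0.52 V, n = 2.
Overall: 2 Cu⁺(aq) + H₂(g) → 2 Cu(s) + 2 H⁺(aq)
Q = [H⁺]^2 / ([Cu⁺]^2·P(H₂)); log Q = -1.828.
E = E° − (0.0592/n) log Q = +0.52 − (0.0592/2)(-1.828) = +0.574 V.

+0.574 V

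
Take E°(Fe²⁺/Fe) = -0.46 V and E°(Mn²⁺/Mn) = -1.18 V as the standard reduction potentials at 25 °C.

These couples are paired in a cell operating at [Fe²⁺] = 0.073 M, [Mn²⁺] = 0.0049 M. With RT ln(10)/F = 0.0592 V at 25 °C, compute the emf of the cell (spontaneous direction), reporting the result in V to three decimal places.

Fe²⁺/Fe is the cathode (higher E°), Mn²⁺/Mn the anode: E°cell = -0.46 − (-1.18) = +0.72 V, n = 2.
Overall: Fe²⁺(aq) + Mn(s) → Fe(s) + Mn²⁺(aq)
Q = [Mn²⁺] / ([Fe²⁺]); log Q = -1.173.
E = E° − (0.0592/n) log Q = +0.72 − (0.0592/2)(-1.173) = +0.755 V.

+0.755 V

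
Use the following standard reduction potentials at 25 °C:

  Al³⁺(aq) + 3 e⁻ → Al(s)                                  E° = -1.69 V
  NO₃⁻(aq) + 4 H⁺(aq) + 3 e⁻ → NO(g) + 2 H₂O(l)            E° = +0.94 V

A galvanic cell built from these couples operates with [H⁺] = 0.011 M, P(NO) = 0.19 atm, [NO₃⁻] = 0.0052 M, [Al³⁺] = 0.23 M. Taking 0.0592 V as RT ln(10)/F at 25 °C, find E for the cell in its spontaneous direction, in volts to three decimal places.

+2.457 V

NO₃⁻/NO is the cathode (higher E°), Al³⁺/Al the anode: E°cell = +0.94 − (-1.69) = +2.63 V, n = 3.
Overall: NO₃⁻(aq) + 4 H⁺(aq) + Al(s) → NO(g) + 2 H₂O(l) + Al³⁺(aq)
Q = P(NO)·[Al³⁺] / ([NO₃⁻]·[H⁺]^4); log Q = 8.759.
E = E° − (0.0592/n) log Q = +2.63 − (0.0592/3)(8.759) = +2.457 V.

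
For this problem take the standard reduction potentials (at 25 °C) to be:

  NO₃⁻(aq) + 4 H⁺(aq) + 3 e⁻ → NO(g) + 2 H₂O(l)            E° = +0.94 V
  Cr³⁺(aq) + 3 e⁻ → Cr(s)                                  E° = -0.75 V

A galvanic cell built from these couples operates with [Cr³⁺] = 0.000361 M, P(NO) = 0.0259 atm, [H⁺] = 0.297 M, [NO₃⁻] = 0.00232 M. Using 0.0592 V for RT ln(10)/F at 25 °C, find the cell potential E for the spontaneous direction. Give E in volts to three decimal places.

NO₃⁻/NO is the cathode (higher E°), Cr³⁺/Cr the anode: E°cell = +0.94 − (-0.75) = +1.69 V, n = 3.
Overall: NO₃⁻(aq) + 4 H⁺(aq) + Cr(s) → NO(g) + 2 H₂O(l) + Cr³⁺(aq)
Q = P(NO)·[Cr³⁺] / ([NO₃⁻]·[H⁺]^4); log Q = -0.286.
E = E° − (0.0592/n) log Q = +1.69 − (0.0592/3)(-0.286) = +1.696 V.

+1.696 V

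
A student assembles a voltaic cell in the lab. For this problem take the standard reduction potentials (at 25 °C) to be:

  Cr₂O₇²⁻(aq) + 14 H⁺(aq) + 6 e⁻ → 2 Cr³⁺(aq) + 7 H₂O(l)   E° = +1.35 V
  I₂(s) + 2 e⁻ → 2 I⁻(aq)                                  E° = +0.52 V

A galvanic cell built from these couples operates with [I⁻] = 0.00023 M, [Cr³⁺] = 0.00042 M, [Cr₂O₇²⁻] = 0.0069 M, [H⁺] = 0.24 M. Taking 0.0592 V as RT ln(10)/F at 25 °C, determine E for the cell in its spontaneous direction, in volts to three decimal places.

Cr₂O₇²⁻/Cr³⁺ is the cathode (higher E°), I₂/I⁻ the anode: E°cell = +1.35 − (+0.52) = +0.83 V, n = 6.
Overall: Cr₂O₇²⁻(aq) + 14 H⁺(aq) + 6 I⁻(aq) → 2 Cr³⁺(aq) + 7 H₂O(l) + 3 I₂(s)
Q = [Cr³⁺]^2 / ([Cr₂O₇²⁻]·[H⁺]^14·[I⁻]^6); log Q = 25.914.
E = E° − (0.0592/n) log Q = +0.83 − (0.0592/6)(25.914) = +0.574 V.

+0.574 V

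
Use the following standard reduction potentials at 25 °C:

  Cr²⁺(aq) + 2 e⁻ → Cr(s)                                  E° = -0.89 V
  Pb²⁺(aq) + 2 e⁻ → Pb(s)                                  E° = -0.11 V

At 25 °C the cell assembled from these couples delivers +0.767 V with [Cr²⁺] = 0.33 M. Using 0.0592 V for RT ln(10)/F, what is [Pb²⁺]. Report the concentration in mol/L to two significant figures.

0.12 M

Pb²⁺/Pb is the cathode, Cr²⁺/Cr the anode: E°cell = +0.78 V, n = 2.
Overall reaction: Pb²⁺(aq) + Cr(s) → Pb(s) + Cr²⁺(aq); Q = [Cr²⁺]^1/[Pb²⁺]^1.
From E = E° − (0.0592/n) log Q: log Q = (E° − E)·n/0.0592 = (+0.78 − (+0.767))·2/0.0592 = 0.4392.
So 1·log[Pb²⁺] = 1·log(0.33) − log Q = -0.4815 − (0.4392) = -0.9207; [Pb²⁺] = 10^(-0.9207) ≈ 0.12 M.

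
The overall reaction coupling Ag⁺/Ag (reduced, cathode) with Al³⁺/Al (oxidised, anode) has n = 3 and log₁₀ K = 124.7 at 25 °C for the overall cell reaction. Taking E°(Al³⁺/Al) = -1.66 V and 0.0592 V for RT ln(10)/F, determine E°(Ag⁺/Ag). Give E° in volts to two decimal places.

E°cell = (0.0592/n)·log K = (0.0592/3)(124.7) = +2.461 V.
Since Ag⁺/Ag is the cathode and Al³⁺/Al the anode, E°cell = E°(Ag⁺/Ag) − E°(Al³⁺/Al).
So E°(Ag⁺/Ag) = E°cell + E°(Al³⁺/Al) = +2.461 + (-1.66) = +0.80 V.

+0.80 V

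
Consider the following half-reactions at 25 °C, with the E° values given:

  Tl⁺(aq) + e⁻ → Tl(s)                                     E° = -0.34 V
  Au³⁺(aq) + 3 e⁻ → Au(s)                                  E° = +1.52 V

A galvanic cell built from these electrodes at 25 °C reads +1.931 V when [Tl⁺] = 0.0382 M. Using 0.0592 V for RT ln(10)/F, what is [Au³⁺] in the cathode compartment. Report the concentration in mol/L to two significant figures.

0.22 M

Au³⁺/Au is the cathode, Tl⁺/Tl the anode: E°cell = +1.86 V, n = 3.
Overall reaction: Au³⁺(aq) + 3 Tl(s) → Au(s) + 3 Tl⁺(aq); Q = [Tl⁺]^3/[Au³⁺]^1.
From E = E° − (0.0592/n) log Q: log Q = (E° − E)·n/0.0592 = (+1.86 − (+1.931))·3/0.0592 = -3.5980.
So 1·log[Au³⁺] = 3·log(0.0382) − log Q = -4.2538 − (-3.5980) = -0.6558; [Au³⁺] = 10^(-0.6558) ≈ 0.22 M.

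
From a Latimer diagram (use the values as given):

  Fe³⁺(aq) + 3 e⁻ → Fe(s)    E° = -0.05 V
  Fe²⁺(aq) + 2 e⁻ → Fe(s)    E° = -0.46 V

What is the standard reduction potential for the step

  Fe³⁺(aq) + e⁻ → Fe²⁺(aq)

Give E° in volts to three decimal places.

+0.770 V

Sequential free energies add, so n₃E°₃ = n₁E°₁ + n₂E°₂.
With n₃ = 3, and the known step contributing 2×(-0.46) V, the unknown satisfies 1·E° = 3×(-0.05) − 2×(-0.46) = +0.770.
E° = +0.770 / 1 = +0.770 V.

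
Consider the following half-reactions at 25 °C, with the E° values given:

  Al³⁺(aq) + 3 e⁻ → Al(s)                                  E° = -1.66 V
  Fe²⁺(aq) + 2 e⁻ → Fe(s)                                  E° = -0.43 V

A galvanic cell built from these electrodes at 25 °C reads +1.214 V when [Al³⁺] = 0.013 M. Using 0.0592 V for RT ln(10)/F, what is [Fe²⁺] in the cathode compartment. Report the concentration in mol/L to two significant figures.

Fe²⁺/Fe is the cathode, Al³⁺/Al the anode: E°cell = +1.23 V, n = 6.
Overall reaction: 3 Fe²⁺(aq) + 2 Al(s) → 3 Fe(s) + 2 Al³⁺(aq); Q = [Al³⁺]^2/[Fe²⁺]^3.
From E = E° − (0.0592/n) log Q: log Q = (E° − E)·n/0.0592 = (+1.23 − (+1.214))·6/0.0592 = 1.6216.
So 3·log[Fe²⁺] = 2·log(0.013) − log Q = -3.7721 − (1.6216) = -5.3937; log[Fe²⁺] = -5.3937 / 3 = -1.7979; [Fe²⁺] = 10^(-1.7979) ≈ 0.016 M.

0.016 M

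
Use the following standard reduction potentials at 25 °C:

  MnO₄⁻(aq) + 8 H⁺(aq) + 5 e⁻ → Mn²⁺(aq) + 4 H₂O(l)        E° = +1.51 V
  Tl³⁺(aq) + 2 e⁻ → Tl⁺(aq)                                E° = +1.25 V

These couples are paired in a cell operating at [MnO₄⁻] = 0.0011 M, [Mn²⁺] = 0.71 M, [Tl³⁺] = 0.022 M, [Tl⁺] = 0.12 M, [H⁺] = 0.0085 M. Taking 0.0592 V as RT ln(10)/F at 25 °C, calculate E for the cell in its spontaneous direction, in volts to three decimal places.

+0.052 V

MnO₄⁻/Mn²⁺ is the cathode (higher E°), Tl³⁺/Tl⁺ the anode: E°cell = +1.51 − (+1.25) = +0.26 V, n = 10.
Overall: 2 MnO₄⁻(aq) + 16 H⁺(aq) + 5 Tl⁺(aq) → 2 Mn²⁺(aq) + 8 H₂O(l) + 5 Tl³⁺(aq)
Q = [Mn²⁺]^2·[Tl³⁺]^5 / ([MnO₄⁻]^2·[H⁺]^16·[Tl⁺]^5); log Q = 35.065.
E = E° − (0.0592/n) log Q = +0.26 − (0.0592/10)(35.065) = +0.052 V.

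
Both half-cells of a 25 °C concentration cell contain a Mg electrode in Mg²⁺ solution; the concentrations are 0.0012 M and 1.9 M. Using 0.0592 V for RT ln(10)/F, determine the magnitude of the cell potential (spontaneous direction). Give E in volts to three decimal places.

For a concentration cell E°cell = 0. The 1.9 M side is the cathode (reduction is favoured where [Mg²⁺] is higher).
With n = 2, E = −(0.0592/2) log([Mg²⁺]ₐₙ/[Mg²⁺]꜀ₐₜ) = −(0.0592/2) log(0.0012/1.9) = −(0.0592/2)(-3.200) = +0.095 V.

+0.095 V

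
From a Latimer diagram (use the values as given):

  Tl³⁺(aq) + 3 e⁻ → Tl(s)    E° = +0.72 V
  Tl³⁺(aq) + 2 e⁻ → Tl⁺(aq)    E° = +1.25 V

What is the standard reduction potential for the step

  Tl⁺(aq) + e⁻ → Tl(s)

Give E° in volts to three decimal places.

-0.340 V

Sequential free energies add, so n₃E°₃ = n₁E°₁ + n₂E°₂.
With n₃ = 3, and the known step contributing 2×(+1.25) V, the unknown satisfies 1·E° = 3×(+0.72) − 2×(+1.25) = -0.340.
E° = -0.340 / 1 = -0.340 V.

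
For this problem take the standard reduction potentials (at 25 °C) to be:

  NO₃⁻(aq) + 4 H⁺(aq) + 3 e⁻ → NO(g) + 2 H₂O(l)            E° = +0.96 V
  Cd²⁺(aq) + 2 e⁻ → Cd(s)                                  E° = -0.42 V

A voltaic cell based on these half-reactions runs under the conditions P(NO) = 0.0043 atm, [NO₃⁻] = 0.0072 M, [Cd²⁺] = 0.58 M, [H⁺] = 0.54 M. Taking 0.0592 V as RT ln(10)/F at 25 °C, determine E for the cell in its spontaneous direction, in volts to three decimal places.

NO₃⁻/NO is the cathode (higher E°), Cd²⁺/Cd the anode: E°cell = +0.96 − (-0.42) = +1.38 V, n = 6.
Overall: 2 NO₃⁻(aq) + 8 H⁺(aq) + 3 Cd(s) → 2 NO(g) + 4 H₂O(l) + 3 Cd²⁺(aq)
Q = P(NO)^2·[Cd²⁺]^3 / ([NO₃⁻]^2·[H⁺]^8); log Q = 0.983.
E = E° − (0.0592/n) log Q = +1.38 − (0.0592/6)(0.983) = +1.370 V.

+1.370 V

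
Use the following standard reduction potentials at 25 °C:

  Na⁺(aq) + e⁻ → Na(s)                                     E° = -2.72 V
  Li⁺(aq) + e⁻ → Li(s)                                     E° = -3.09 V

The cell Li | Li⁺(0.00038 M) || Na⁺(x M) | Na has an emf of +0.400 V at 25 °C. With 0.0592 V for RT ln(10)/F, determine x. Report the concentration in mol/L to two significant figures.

0.0012 M

Na⁺/Na is the cathode, Li⁺/Li the anode: E°cell = +0.37 V, n = 1.
Overall reaction: Na⁺(aq) + Li(s) → Na(s) + Li⁺(aq); Q = [Li⁺]^1/[Na⁺]^1.
From E = E° − (0.0592/n) log Q: log Q = (E° − E)·n/0.0592 = (+0.37 − (+0.400))·1/0.0592 = -0.5068.
So 1·log[Na⁺] = 1·log(0.00038) − log Q = -3.4202 − (-0.5068) = -2.9134; [Na⁺] = 10^(-2.9134) ≈ 0.0012 M.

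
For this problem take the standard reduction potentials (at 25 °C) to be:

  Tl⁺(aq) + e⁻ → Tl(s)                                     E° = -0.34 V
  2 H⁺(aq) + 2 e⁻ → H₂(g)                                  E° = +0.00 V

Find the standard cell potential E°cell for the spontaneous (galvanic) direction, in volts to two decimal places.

+0.34 V

The H⁺/H₂ couple has the higher reduction potential, so it is the cathode; Tl⁺/Tl is oxidised at the anode.
E°cell = E°(cathode) − E°(anode) = (+0.00) − (-0.34) = +0.34 V.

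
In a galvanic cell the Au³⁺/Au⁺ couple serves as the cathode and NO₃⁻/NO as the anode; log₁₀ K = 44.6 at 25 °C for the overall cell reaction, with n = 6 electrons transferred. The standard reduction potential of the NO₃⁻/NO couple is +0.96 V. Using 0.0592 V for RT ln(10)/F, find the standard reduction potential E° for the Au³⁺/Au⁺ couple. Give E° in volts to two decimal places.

+1.40 V

E°cell = (0.0592/n)·log K = (0.0592/6)(44.6) = +0.440 V.
Since Au³⁺/Au⁺ is the cathode and NO₃⁻/NO the anode, E°cell = E°(Au³⁺/Au⁺) − E°(NO₃⁻/NO).
So E°(Au³⁺/Au⁺) = E°cell + E°(NO₃⁻/NO) = +0.440 + (+0.96) = +1.40 V.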